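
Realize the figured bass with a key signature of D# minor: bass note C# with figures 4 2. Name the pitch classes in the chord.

C#, D#, F#, A#

The written figures 4 2 are shorthand for 6/4/2: the 6 is implied.
A second above C# in this key is D#.
A fourth above C# in this key is F#.
A sixth above C# in this key is A#.
Together with the bass C#, this spells D# minor seventh in third inversion.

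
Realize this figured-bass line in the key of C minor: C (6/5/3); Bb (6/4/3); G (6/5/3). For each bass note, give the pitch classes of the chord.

C (6/5/3): C, Eb, G, Ab.
Bb (6/4/3): Bb, D, Eb, G.
G (6/5/3): G, Bb, D, Eb.

C, Eb, G, Ab | Bb, D, Eb, G | G, Bb, D, Eb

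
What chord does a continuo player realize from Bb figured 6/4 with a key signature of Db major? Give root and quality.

The figures 6/4 indicate a triad in second inversion.
In second inversion the root lies a fourth above the bass: a fourth above Bb in Db major is Eb.
The chord tones are Bb, Eb, Gb, giving Eb minor.

Eb minor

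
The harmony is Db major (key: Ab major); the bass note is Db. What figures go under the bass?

Db is the root of Db major, so the chord is in root position.
A triad in root position is figured 5/3, conventionally abbreviated (no figures — root-position triad).

no figures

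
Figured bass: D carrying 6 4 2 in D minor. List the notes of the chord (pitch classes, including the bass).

D, E, G, Bb

A second above D in this key is E.
A fourth above D in this key is G.
A sixth above D in this key is Bb.
Together with the bass D, this spells E half-diminished seventh in third inversion.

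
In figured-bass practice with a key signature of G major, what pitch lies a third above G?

B

Counting 2 letter steps above G lands on B; in G major, that letter is B.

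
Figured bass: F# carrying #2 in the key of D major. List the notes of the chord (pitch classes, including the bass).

F#, G#, B, D

The written figures #2 are shorthand for 6/4/2: the 6/4 are implied.
A second above F# in this key is G, raised to G# by the sharp.
A fourth above F# in this key is B.
A sixth above F# in this key is D.
Together with the bass F#, this spells G# half-diminished seventh in third inversion.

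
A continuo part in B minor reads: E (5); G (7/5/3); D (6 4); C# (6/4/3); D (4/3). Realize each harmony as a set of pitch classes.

E, G, B | G, B, D, F# | D, G, B | C#, E, F#, A | D, F#, G, B

E (5/3): E, G, B.
G (7/5/3): G, B, D, F#.
D (6/4): D, G, B.
C# (6/4/3): C#, E, F#, A.
D (6/4/3): D, F#, G, B.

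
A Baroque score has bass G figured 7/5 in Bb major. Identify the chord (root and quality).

G minor seventh

The figures 7/5 indicate a seventh chord in root position.
In root position the bass is the root, so the root is G.
The chord tones are G, Bb, D, F, giving G minor seventh.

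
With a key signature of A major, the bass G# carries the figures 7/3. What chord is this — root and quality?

G# half-diminished seventh

The figures 7/3 indicate a seventh chord in root position.
In root position the bass is the root, so the root is G#.
The chord tones are G#, B, D, F#, giving G# half-diminished seventh.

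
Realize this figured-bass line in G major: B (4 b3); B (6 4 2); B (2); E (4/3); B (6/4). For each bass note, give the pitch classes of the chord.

B, Db, E, G | B, C, E, G | B, C, E, G | E, G, A, C | B, E, G

B (6/4/b3): B, Db, E, G.
B (6/4/2): B, C, E, G.
B (6/4/2): B, C, E, G.
E (6/4/3): E, G, A, C.
B (6/4): B, E, G.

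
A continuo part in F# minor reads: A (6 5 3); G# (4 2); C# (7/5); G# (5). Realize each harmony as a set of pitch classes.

A, C#, E, F# | G#, A, C#, E | C#, E, G#, B | G#, B, D

A (6/5/3): A, C#, E, F#.
G# (6/4/2): G#, A, C#, E.
C# (7/5/3): C#, E, G#, B.
G# (5/3): G#, B, D.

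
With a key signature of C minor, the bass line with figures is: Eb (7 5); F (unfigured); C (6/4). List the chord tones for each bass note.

Eb (7/5/3): Eb, G, Bb, D.
F (5/3): F, Ab, C.
C (6/4): C, F, Ab.

Eb, G, Bb, D | F, Ab, C | C, F, Ab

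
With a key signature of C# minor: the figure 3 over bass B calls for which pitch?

D#

Counting 2 letter steps above B lands on D; in C# minor, that letter is D#.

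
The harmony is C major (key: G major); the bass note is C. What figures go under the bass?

no figures

C is the root of C major, so the chord is in root position.
A triad in root position is figured 5/3, conventionally abbreviated (no figures — root-position triad).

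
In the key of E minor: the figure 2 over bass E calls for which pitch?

F#

Counting 1 letter step above E lands on F; in E minor, that letter is F#.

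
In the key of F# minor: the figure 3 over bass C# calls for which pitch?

Counting 2 letter steps above C# lands on E; in F# minor, that letter is E.

E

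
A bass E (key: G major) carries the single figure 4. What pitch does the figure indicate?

A

Counting 3 letter steps above E lands on A; in G major, that letter is A.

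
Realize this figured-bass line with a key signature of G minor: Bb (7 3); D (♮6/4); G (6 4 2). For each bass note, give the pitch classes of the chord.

Bb, D, F, A | D, G, B | G, A, C, Eb

Bb (7/5/3): Bb, D, F, A.
D (♮6/4): D, G, B.
G (6/4/2): G, A, C, Eb.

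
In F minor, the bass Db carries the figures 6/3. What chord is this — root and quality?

The figures 6/3 indicate a triad in first inversion.
In first inversion the root lies a sixth above the bass: a sixth above Db in F minor is Bb.
The chord tones are Db, F, Bb, giving Bb minor.

Bb minor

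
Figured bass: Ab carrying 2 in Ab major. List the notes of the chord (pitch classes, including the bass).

Ab, Bb, Db, F

The written figures 2 are shorthand for 6/4/2: the 6/4 are implied.
A second above Ab in this key is Bb.
A fourth above Ab in this key is Db.
A sixth above Ab in this key is F.
Together with the bass Ab, this spells Bb minor seventh in third inversion.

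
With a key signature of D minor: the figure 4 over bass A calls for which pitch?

Counting 3 letter steps above A lands on D; in D minor, that letter is D.

D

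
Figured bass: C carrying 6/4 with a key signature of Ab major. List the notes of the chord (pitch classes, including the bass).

A fourth above C in this key is F.
A sixth above C in this key is Ab.
Together with the bass C, this spells F minor in second inversion.

C, F, Ab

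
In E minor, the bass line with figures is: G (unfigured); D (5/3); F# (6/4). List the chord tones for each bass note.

G (5/3): G, B, D.
D (5/3): D, F#, A.
F# (6/4): F#, B, D.

G, B, D | D, F#, A | F#, B, D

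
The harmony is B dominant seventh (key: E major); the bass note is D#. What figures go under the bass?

6/5

D# is the third of B dominant seventh, so the chord is in first inversion.
A seventh chord in first inversion is figured 6/5/3, conventionally abbreviated 6/5.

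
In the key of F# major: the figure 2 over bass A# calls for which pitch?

Counting 1 letter step above A# lands on B; in F# major, that letter is B.

B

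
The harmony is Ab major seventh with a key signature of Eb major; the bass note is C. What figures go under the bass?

C is the third of Ab major seventh, so the chord is in first inversion.
A seventh chord in first inversion is figured 6/5/3, conventionally abbreviated 6/5.

6/5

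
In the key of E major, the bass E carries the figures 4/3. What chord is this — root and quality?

The figures 4/3 indicate a seventh chord in second inversion.
In second inversion the root lies a fourth above the bass: a fourth above E in E major is A.
The chord tones are E, G#, A, C#, giving A major seventh.

A major seventh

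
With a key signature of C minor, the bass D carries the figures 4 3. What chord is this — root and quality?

The figures 4 3 indicate a seventh chord in second inversion.
In second inversion the root lies a fourth above the bass: a fourth above D in C minor is G.
The chord tones are D, F, G, Bb, giving G minor seventh.

G minor seventh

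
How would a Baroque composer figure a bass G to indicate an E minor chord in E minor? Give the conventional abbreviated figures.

6

G is the third of E minor, so the chord is in first inversion.
A triad in first inversion is figured 6/3, conventionally abbreviated 6.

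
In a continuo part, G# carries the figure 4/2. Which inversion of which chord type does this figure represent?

4/2 is shorthand for 6/4/2.
Intervals of 6/4/2 above the bass form a seventh chord; the bass is the seventh, so this is third inversion.

seventh chord, third inversion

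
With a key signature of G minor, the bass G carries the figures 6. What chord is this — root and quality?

Eb major

The figures 6 indicate a triad in first inversion.
In first inversion the root lies a sixth above the bass: a sixth above G in G minor is Eb.
The chord tones are G, Bb, Eb, giving Eb major.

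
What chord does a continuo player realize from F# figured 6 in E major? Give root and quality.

The figures 6 indicate a triad in first inversion.
In first inversion the root lies a sixth above the bass: a sixth above F# in E major is D#.
The chord tones are F#, A, D#, giving D# diminished.

D# diminished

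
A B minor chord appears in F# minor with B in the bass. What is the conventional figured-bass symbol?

no figures

B is the root of B minor, so the chord is in root position.
A triad in root position is figured 5/3, conventionally abbreviated (no figures — root-position triad).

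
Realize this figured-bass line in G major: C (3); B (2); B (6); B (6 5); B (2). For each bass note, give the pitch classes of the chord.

C, E, G | B, C, E, G | B, D, G | B, D, F#, G | B, C, E, G

C (5/3): C, E, G.
B (6/4/2): B, C, E, G.
B (6/3): B, D, G.
B (6/5/3): B, D, F#, G.
B (6/4/2): B, C, E, G.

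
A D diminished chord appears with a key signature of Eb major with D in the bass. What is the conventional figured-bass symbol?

D is the root of D diminished, so the chord is in root position.
A triad in root position is figured 5/3, conventionally abbreviated (no figures — root-position triad).

no figures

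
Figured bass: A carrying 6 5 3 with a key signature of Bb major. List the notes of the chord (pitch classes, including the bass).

A third above A in this key is C.
A fifth above A in this key is Eb.
A sixth above A in this key is F.
Together with the bass A, this spells F dominant seventh in first inversion.

A, C, Eb, F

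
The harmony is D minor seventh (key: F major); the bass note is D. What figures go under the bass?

D is the root of D minor seventh, so the chord is in root position.
A seventh chord in root position is figured 7/5/3, conventionally abbreviated 7.

7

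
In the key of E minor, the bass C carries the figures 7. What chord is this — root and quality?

The figures 7 indicate a seventh chord in root position.
In root position the bass is the root, so the root is C.
The chord tones are C, E, G, B, giving C major seventh.

C major seventh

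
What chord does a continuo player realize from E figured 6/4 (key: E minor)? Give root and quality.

A minor

The figures 6/4 indicate a triad in second inversion.
In second inversion the root lies a fourth above the bass: a fourth above E in E minor is A.
The chord tones are E, A, C, giving A minor.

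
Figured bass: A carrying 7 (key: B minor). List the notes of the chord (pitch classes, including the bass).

A, C#, E, G

The written figures 7 are shorthand for 7/5/3: the 5/3 are implied.
A third above A in this key is C#.
A fifth above A in this key is E.
A seventh above A in this key is G.
Together with the bass A, this spells A dominant seventh in root position.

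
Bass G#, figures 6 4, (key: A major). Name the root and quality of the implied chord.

C# minor

The figures 6 4 indicate a triad in second inversion.
In second inversion the root lies a fourth above the bass: a fourth above G# in A major is C#.
The chord tones are G#, C#, E, giving C# minor.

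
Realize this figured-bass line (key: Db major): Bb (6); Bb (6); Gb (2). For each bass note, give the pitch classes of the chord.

Bb, Db, Gb | Bb, Db, Gb | Gb, Ab, C, Eb

Bb (6/3): Bb, Db, Gb.
Bb (6/3): Bb, Db, Gb.
Gb (6/4/2): Gb, Ab, C, Eb.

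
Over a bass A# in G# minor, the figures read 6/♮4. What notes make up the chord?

A fourth above A# in this key is D#, made natural (D) by the ♮ figure.
A sixth above A# in this key is F#.
Together with the bass A#, this spells D augmented in second inversion.

A#, D, F#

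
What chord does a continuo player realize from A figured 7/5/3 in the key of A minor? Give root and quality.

The figures 7/5/3 indicate a seventh chord in root position.
In root position the bass is the root, so the root is A.
The chord tones are A, C, E, G, giving A minor seventh.

A minor seventh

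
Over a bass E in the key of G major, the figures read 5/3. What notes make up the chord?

A third above E in this key is G.
A fifth above E in this key is B.
Together with the bass E, this spells E minor in root position.

E, G, B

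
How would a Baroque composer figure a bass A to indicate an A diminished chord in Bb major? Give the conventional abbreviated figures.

no figures

A is the root of A diminished, so the chord is in root position.
A triad in root position is figured 5/3, conventionally abbreviated (no figures — root-position triad).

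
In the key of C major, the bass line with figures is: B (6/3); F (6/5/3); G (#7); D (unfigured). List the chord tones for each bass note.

B (6/3): B, D, G.
F (6/5/3): F, A, C, D.
G (#7/5/3): G, B, D, F#.
D (5/3): D, F, A.

B, D, G | F, A, C, D | G, B, D, F# | D, F, A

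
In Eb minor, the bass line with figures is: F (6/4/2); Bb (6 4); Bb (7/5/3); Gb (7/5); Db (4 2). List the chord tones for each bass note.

F, Gb, Bb, Db | Bb, Eb, Gb | Bb, Db, F, Ab | Gb, Bb, Db, F | Db, Eb, Gb, Bb

F (6/4/2): F, Gb, Bb, Db.
Bb (6/4): Bb, Eb, Gb.
Bb (7/5/3): Bb, Db, F, Ab.
Gb (7/5/3): Gb, Bb, Db, F.
Db (6/4/2): Db, Eb, Gb, Bb.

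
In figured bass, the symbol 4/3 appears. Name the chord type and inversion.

seventh chord, second inversion

4/3 is shorthand for 6/4/3.
Intervals of 6/4/3 above the bass form a seventh chord; the bass is the fifth, so this is second inversion.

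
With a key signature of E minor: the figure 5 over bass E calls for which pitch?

B

Counting 4 letter steps above E lands on B; in E minor, that letter is B.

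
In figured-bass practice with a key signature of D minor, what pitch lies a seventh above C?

Counting 6 letter steps above C lands on B; in D minor, that letter is Bb.

Bb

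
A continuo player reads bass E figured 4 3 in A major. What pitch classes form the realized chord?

E, G#, A, C#

The written figures 4 3 are shorthand for 6/4/3: the 6 is implied.
A third above E in this key is G#.
A fourth above E in this key is A.
A sixth above E in this key is C#.
Together with the bass E, this spells A major seventh in second inversion.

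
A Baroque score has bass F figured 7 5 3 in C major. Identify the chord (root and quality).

The figures 7 5 3 indicate a seventh chord in root position.
In root position the bass is the root, so the root is F.
The chord tones are F, A, C, E, giving F major seventh.

F major seventh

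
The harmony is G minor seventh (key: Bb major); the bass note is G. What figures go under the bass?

G is the root of G minor seventh, so the chord is in root position.
A seventh chord in root position is figured 7/5/3, conventionally abbreviated 7.

7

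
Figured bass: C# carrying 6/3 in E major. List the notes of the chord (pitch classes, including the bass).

A third above C# in this key is E.
A sixth above C# in this key is A.
Together with the bass C#, this spells A major in first inversion.

C#, E, A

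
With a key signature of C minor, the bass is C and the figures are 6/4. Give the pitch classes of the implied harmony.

C, F, Ab

A fourth above C in this key is F.
A sixth above C in this key is Ab.
Together with the bass C, this spells F minor in second inversion.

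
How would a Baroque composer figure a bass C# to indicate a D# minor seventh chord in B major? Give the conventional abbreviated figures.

C# is the seventh of D# minor seventh, so the chord is in third inversion.
A seventh chord in third inversion is figured 6/4/2, conventionally abbreviated 4/2.

4/2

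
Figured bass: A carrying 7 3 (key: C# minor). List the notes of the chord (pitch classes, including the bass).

A, C#, E, G#

The written figures 7 3 are shorthand for 7/5/3: the 5 is implied.
A third above A in this key is C#.
A fifth above A in this key is E.
A seventh above A in this key is G#.
Together with the bass A, this spells A major seventh in root position.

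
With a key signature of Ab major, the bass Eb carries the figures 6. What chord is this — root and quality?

C minor

The figures 6 indicate a triad in first inversion.
In first inversion the root lies a sixth above the bass: a sixth above Eb in Ab major is C.
The chord tones are Eb, G, C, giving C minor.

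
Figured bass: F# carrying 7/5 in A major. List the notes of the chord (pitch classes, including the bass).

F#, A, C#, E

The written figures 7/5 are shorthand for 7/5/3: the 3 is implied.
A third above F# in this key is A.
A fifth above F# in this key is C#.
A seventh above F# in this key is E.
Together with the bass F#, this spells F# minor seventh in root position.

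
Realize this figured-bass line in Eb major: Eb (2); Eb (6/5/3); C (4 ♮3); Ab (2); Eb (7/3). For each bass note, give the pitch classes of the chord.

Eb, F, Ab, C | Eb, G, Bb, C | C, E, F, Ab | Ab, Bb, D, F | Eb, G, Bb, D

Eb (6/4/2): Eb, F, Ab, C.
Eb (6/5/3): Eb, G, Bb, C.
C (6/4/♮3): C, E, F, Ab.
Ab (6/4/2): Ab, Bb, D, F.
Eb (7/5/3): Eb, G, Bb, D.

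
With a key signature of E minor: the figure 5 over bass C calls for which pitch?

Counting 4 letter steps above C lands on G; in E minor, that letter is G.

G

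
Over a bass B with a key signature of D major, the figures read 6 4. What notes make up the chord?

B, E, G

A fourth above B in this key is E.
A sixth above B in this key is G.
Together with the bass B, this spells E minor in second inversion.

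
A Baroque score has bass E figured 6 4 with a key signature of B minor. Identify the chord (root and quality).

A major

The figures 6 4 indicate a triad in second inversion.
In second inversion the root lies a fourth above the bass: a fourth above E in B minor is A.
The chord tones are E, A, C#, giving A major.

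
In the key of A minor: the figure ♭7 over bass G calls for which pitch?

Counting 6 letter steps above G lands on F; in A minor, that letter is F.
The b7 figure lowers it a semitone, giving Fb.

Fb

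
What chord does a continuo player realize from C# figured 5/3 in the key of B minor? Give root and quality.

C# diminished

The figures 5/3 indicate a triad in root position.
In root position the bass is the root, so the root is C#.
The chord tones are C#, E, G, giving C# diminished.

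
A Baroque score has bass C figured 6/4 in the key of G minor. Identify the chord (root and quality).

The figures 6/4 indicate a triad in second inversion.
In second inversion the root lies a fourth above the bass: a fourth above C in G minor is F.
The chord tones are C, F, A, giving F major.

F major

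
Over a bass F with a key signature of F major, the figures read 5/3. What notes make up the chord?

A third above F in this key is A.
A fifth above F in this key is C.
Together with the bass F, this spells F major in root position.

F, A, C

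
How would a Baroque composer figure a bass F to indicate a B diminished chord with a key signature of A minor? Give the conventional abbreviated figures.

F is the fifth of B diminished, so the chord is in second inversion.
A triad in second inversion is figured 6/4, conventionally abbreviated 6/4.

6/4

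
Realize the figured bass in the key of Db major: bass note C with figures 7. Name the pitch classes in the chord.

C, Eb, Gb, Bb

The written figures 7 are shorthand for 7/5/3: the 5/3 are implied.
A third above C in this key is Eb.
A fifth above C in this key is Gb.
A seventh above C in this key is Bb.
Together with the bass C, this spells C half-diminished seventh in root position.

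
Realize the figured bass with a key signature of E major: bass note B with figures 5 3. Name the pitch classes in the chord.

A third above B in this key is D#.
A fifth above B in this key is F#.
Together with the bass B, this spells B major in root position.

B, D#, F#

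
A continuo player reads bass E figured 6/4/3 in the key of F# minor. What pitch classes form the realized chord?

E, G#, A, C#

A third above E in this key is G#.
A fourth above E in this key is A.
A sixth above E in this key is C#.
Together with the bass E, this spells A major seventh in second inversion.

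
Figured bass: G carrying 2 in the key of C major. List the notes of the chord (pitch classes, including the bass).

G, A, C, E

The written figures 2 are shorthand for 6/4/2: the 6/4 are implied.
A second above G in this key is A.
A fourth above G in this key is C.
A sixth above G in this key is E.
Together with the bass G, this spells A minor seventh in third inversion.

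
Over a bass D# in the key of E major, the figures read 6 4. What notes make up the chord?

A fourth above D# in this key is G#.
A sixth above D# in this key is B.
Together with the bass D#, this spells G# minor in second inversion.

D#, G#, B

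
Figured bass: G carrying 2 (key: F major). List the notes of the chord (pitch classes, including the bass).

G, A, C, E

The written figures 2 are shorthand for 6/4/2: the 6/4 are implied.
A second above G in this key is A.
A fourth above G in this key is C.
A sixth above G in this key is E.
Together with the bass G, this spells A minor seventh in third inversion.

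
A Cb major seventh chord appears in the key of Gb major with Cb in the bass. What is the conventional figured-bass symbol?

Cb is the root of Cb major seventh, so the chord is in root position.
A seventh chord in root position is figured 7/5/3, conventionally abbreviated 7.

7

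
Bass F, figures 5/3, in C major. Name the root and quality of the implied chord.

F major

The figures 5/3 indicate a triad in root position.
In root position the bass is the root, so the root is F.
The chord tones are F, A, C, giving F major.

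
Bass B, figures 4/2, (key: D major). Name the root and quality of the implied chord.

C# half-diminished seventh

The figures 4/2 indicate a seventh chord in third inversion.
In third inversion the root lies a second above the bass: a second above B in D major is C#.
The chord tones are B, C#, E, G, giving C# half-diminished seventh.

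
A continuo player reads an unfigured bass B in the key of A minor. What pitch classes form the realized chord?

An unfigured bass implies 5/3.
A third above B in this key is D.
A fifth above B in this key is F.
Together with the bass B, this spells B diminished in root position.

B, D, F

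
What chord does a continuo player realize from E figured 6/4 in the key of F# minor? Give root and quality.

The figures 6/4 indicate a triad in second inversion.
In second inversion the root lies a fourth above the bass: a fourth above E in F# minor is A.
The chord tones are E, A, C#, giving A major.

A major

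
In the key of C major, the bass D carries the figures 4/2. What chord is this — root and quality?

The figures 4/2 indicate a seventh chord in third inversion.
In third inversion the root lies a second above the bass: a second above D in C major is E.
The chord tones are D, E, G, B, giving E minor seventh.

E minor seventh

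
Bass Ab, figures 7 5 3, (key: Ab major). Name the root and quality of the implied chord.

Ab major seventh

The figures 7 5 3 indicate a seventh chord in root position.
In root position the bass is the root, so the root is Ab.
The chord tones are Ab, C, Eb, G, giving Ab major seventh.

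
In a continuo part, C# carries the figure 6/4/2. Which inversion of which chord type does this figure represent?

seventh chord, third inversion

Intervals of 6/4/2 above the bass form a seventh chord; the bass is the seventh, so this is third inversion.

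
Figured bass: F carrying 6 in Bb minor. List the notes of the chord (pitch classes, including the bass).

The written figures 6 are shorthand for 6/3: the 3 is implied.
A third above F in this key is Ab.
A sixth above F in this key is Db.
Together with the bass F, this spells Db major in first inversion.

F, Ab, Db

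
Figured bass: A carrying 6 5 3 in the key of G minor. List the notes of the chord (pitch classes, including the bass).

A third above A in this key is C.
A fifth above A in this key is Eb.
A sixth above A in this key is F.
Together with the bass A, this spells F dominant seventh in first inversion.

A, C, Eb, F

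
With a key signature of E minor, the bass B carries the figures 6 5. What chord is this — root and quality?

G major seventh

The figures 6 5 indicate a seventh chord in first inversion.
In first inversion the root lies a sixth above the bass: a sixth above B in E minor is G.
The chord tones are B, D, F#, G, giving G major seventh.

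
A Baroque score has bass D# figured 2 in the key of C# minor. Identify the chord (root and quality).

E major seventh

The figures 2 indicate a seventh chord in third inversion.
In third inversion the root lies a second above the bass: a second above D# in C# minor is E.
The chord tones are D#, E, G#, B, giving E major seventh.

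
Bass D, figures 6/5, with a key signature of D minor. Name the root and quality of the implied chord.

The figures 6/5 indicate a seventh chord in first inversion.
In first inversion the root lies a sixth above the bass: a sixth above D in D minor is Bb.
The chord tones are D, F, A, Bb, giving Bb major seventh.

Bb major seventh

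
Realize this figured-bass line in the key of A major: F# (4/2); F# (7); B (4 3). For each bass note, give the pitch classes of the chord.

F#, G#, B, D | F#, A, C#, E | B, D, E, G#

F# (6/4/2): F#, G#, B, D.
F# (7/5/3): F#, A, C#, E.
B (6/4/3): B, D, E, G#.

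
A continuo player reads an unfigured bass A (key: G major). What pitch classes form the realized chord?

A, C, E

An unfigured bass implies 5/3.
A third above A in this key is C.
A fifth above A in this key is E.
Together with the bass A, this spells A minor in root position.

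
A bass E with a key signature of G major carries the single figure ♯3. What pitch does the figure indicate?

G#

Counting 2 letter steps above E lands on G; in G major, that letter is G.
The #3 figure raises it a semitone, giving G#.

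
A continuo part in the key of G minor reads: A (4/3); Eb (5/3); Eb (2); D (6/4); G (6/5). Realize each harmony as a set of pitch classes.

A, C, D, F | Eb, G, Bb | Eb, F, A, C | D, G, Bb | G, Bb, D, Eb

A (6/4/3): A, C, D, F.
Eb (5/3): Eb, G, Bb.
Eb (6/4/2): Eb, F, A, C.
D (6/4): D, G, Bb.
G (6/5/3): G, Bb, D, Eb.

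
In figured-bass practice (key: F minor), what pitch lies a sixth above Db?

Counting 5 letter steps above Db lands on B; in F minor, that letter is Bb.

Bb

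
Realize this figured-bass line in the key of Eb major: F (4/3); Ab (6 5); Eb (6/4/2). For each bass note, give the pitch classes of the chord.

F (6/4/3): F, Ab, Bb, D.
Ab (6/5/3): Ab, C, Eb, F.
Eb (6/4/2): Eb, F, Ab, C.

F, Ab, Bb, D | Ab, C, Eb, F | Eb, F, Ab, C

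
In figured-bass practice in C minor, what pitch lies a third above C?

Counting 2 letter steps above C lands on E; in C minor, that letter is Eb.

Eb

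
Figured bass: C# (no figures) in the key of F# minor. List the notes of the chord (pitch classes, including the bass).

C#, E, G#

An unfigured bass implies 5/3.
A third above C# in this key is E.
A fifth above C# in this key is G#.
Together with the bass C#, this spells C# minor in root position.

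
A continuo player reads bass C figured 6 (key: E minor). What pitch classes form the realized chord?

The written figures 6 are shorthand for 6/3: the 3 is implied.
A third above C in this key is E.
A sixth above C in this key is A.
Together with the bass C, this spells A minor in first inversion.

C, E, A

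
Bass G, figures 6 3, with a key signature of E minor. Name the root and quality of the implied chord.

The figures 6 3 indicate a triad in first inversion.
In first inversion the root lies a sixth above the bass: a sixth above G in E minor is E.
The chord tones are G, B, E, giving E minor.

E minor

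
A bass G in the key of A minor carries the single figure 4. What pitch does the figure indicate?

Counting 3 letter steps above G lands on C; in A minor, that letter is C.

C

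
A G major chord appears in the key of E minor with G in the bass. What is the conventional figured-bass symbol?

G is the root of G major, so the chord is in root position.
A triad in root position is figured 5/3, conventionally abbreviated (no figures — root-position triad).

no figures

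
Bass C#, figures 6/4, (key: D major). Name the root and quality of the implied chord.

F# minor

The figures 6/4 indicate a triad in second inversion.
In second inversion the root lies a fourth above the bass: a fourth above C# in D major is F#.
The chord tones are C#, F#, A, giving F# minor.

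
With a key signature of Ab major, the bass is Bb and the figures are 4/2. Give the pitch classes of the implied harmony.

Bb, C, Eb, G

The written figures 4/2 are shorthand for 6/4/2: the 6 is implied.
A second above Bb in this key is C.
A fourth above Bb in this key is Eb.
A sixth above Bb in this key is G.
Together with the bass Bb, this spells C minor seventh in third inversion.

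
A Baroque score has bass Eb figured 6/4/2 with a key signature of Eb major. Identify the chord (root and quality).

F minor seventh

The figures 6/4/2 indicate a seventh chord in third inversion.
In third inversion the root lies a second above the bass: a second above Eb in Eb major is F.
The chord tones are Eb, F, Ab, C, giving F minor seventh.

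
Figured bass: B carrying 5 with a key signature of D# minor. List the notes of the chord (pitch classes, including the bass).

The written figures 5 are shorthand for 5/3: the 3 is implied.
A third above B in this key is D#.
A fifth above B in this key is F#.
Together with the bass B, this spells B major in root position.

B, D#, F#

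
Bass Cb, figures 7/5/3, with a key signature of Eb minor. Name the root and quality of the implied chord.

Cb major seventh

The figures 7/5/3 indicate a seventh chord in root position.
In root position the bass is the root, so the root is Cb.
The chord tones are Cb, Eb, Gb, Bb, giving Cb major seventh.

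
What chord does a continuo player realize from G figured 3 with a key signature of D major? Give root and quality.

The figures 3 indicate a triad in root position.
In root position the bass is the root, so the root is G.
The chord tones are G, B, D, giving G major.

G major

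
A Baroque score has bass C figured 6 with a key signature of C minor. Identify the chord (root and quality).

The figures 6 indicate a triad in first inversion.
In first inversion the root lies a sixth above the bass: a sixth above C in C minor is Ab.
The chord tones are C, Eb, Ab, giving Ab major.

Ab major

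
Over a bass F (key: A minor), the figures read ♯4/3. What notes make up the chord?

The written figures ♯4/3 are shorthand for 6/4/3: the 6 is implied.
A third above F in this key is A.
A fourth above F in this key is B, raised to B# by the sharp.
A sixth above F in this key is D.

F, A, B#, D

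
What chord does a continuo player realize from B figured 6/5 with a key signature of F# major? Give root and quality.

G# minor seventh

The figures 6/5 indicate a seventh chord in first inversion.
In first inversion the root lies a sixth above the bass: a sixth above B in F# major is G#.
The chord tones are B, D#, F#, G#, giving G# minor seventh.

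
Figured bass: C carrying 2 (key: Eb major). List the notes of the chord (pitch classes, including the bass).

C, D, F, Ab

The written figures 2 are shorthand for 6/4/2: the 6/4 are implied.
A second above C in this key is D.
A fourth above C in this key is F.
A sixth above C in this key is Ab.
Together with the bass C, this spells D half-diminished seventh in third inversion.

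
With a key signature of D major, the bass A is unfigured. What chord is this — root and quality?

An unfigured bass indicates a triad in root position.
In root position the bass is the root, so the root is A.
The chord tones are A, C#, E, giving A major.

A major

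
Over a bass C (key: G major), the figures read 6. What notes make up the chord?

The written figures 6 are shorthand for 6/3: the 3 is implied.
A third above C in this key is E.
A sixth above C in this key is A.
Together with the bass C, this spells A minor in first inversion.

C, E, A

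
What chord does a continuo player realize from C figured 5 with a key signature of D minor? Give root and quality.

The figures 5 indicate a triad in root position.
In root position the bass is the root, so the root is C.
The chord tones are C, E, G, giving C major.

C major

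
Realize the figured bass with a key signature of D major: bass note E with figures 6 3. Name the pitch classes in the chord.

E, G, C#

A third above E in this key is G.
A sixth above E in this key is C#.
Together with the bass E, this spells C# diminished in first inversion.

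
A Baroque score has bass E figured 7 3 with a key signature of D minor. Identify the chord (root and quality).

The figures 7 3 indicate a seventh chord in root position.
In root position the bass is the root, so the root is E.
The chord tones are E, G, Bb, D, giving E half-diminished seventh.

E half-diminished seventh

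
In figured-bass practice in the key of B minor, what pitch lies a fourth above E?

Counting 3 letter steps above E lands on A; in B minor, that letter is A.

A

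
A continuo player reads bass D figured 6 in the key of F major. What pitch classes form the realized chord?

D, F, Bb

The written figures 6 are shorthand for 6/3: the 3 is implied.
A third above D in this key is F.
A sixth above D in this key is Bb.
Together with the bass D, this spells Bb major in first inversion.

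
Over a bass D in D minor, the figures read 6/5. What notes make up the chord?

The written figures 6/5 are shorthand for 6/5/3: the 3 is implied.
A third above D in this key is F.
A fifth above D in this key is A.
A sixth above D in this key is Bb.
Together with the bass D, this spells Bb major seventh in first inversion.

D, F, A, Bb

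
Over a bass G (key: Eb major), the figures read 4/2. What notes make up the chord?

The written figures 4/2 are shorthand for 6/4/2: the 6 is implied.
A second above G in this key is Ab.
A fourth above G in this key is C.
A sixth above G in this key is Eb.
Together with the bass G, this spells Ab major seventh in third inversion.

G, Ab, C, Eb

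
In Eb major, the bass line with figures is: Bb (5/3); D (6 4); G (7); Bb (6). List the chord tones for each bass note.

Bb, D, F | D, G, Bb | G, Bb, D, F | Bb, D, G

Bb (5/3): Bb, D, F.
D (6/4): D, G, Bb.
G (7/5/3): G, Bb, D, F.
Bb (6/3): Bb, D, G.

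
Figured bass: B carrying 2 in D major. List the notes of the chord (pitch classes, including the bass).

The written figures 2 are shorthand for 6/4/2: the 6/4 are implied.
A second above B in this key is C#.
A fourth above B in this key is E.
A sixth above B in this key is G.
Together with the bass B, this spells C# half-diminished seventh in third inversion.

B, C#, E, G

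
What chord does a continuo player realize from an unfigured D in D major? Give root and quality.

D major

An unfigured bass indicates a triad in root position.
In root position the bass is the root, so the root is D.
The chord tones are D, F#, A, giving D major.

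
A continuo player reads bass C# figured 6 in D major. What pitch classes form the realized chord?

The written figures 6 are shorthand for 6/3: the 3 is implied.
A third above C# in this key is E.
A sixth above C# in this key is A.
Together with the bass C#, this spells A major in first inversion.

C#, E, A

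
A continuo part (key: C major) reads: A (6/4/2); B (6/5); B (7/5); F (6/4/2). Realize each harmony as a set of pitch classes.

A (6/4/2): A, B, D, F.
B (6/5/3): B, D, F, G.
B (7/5/3): B, D, F, A.
F (6/4/2): F, G, B, D.

A, B, D, F | B, D, F, G | B, D, F, A | F, G, B, D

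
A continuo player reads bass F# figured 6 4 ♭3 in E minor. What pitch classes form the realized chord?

F#, Ab, B, D

A third above F# in this key is A, lowered to Ab by the flat.
A fourth above F# in this key is B.
A sixth above F# in this key is D.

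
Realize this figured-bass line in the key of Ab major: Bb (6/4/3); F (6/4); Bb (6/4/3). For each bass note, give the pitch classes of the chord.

Bb (6/4/3): Bb, Db, Eb, G.
F (6/4): F, Bb, Db.
Bb (6/4/3): Bb, Db, Eb, G.

Bb, Db, Eb, G | F, Bb, Db | Bb, Db, Eb, G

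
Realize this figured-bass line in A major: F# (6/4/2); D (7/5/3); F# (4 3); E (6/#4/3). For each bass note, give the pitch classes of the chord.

F#, G#, B, D | D, F#, A, C# | F#, A, B, D | E, G#, A#, C#

F# (6/4/2): F#, G#, B, D.
D (7/5/3): D, F#, A, C#.
F# (6/4/3): F#, A, B, D.
E (6/#4/3): E, G#, A#, C#.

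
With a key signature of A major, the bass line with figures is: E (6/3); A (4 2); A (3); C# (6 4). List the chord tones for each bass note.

E (6/3): E, G#, C#.
A (6/4/2): A, B, D, F#.
A (5/3): A, C#, E.
C# (6/4): C#, F#, A.

E, G#, C# | A, B, D, F# | A, C#, E | C#, F#, A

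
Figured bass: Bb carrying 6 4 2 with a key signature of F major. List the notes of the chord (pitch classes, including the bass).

A second above Bb in this key is C.
A fourth above Bb in this key is E.
A sixth above Bb in this key is G.
Together with the bass Bb, this spells C dominant seventh in third inversion.

Bb, C, E, G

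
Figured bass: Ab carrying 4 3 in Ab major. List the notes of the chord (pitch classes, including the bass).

The written figures 4 3 are shorthand for 6/4/3: the 6 is implied.
A third above Ab in this key is C.
A fourth above Ab in this key is Db.
A sixth above Ab in this key is F.
Together with the bass Ab, this spells Db major seventh in second inversion.

Ab, C, Db, F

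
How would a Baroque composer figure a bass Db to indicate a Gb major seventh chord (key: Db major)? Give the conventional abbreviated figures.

Db is the fifth of Gb major seventh, so the chord is in second inversion.
A seventh chord in second inversion is figured 6/4/3, conventionally abbreviated 4/3.

4/3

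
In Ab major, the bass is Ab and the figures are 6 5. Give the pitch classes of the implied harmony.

Ab, C, Eb, F

The written figures 6 5 are shorthand for 6/5/3: the 3 is implied.
A third above Ab in this key is C.
A fifth above Ab in this key is Eb.
A sixth above Ab in this key is F.
Together with the bass Ab, this spells F minor seventh in first inversion.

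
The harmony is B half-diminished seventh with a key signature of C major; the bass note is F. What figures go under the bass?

4/3

F is the fifth of B half-diminished seventh, so the chord is in second inversion.
A seventh chord in second inversion is figured 6/4/3, conventionally abbreviated 4/3.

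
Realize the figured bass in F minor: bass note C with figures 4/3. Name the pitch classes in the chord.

The written figures 4/3 are shorthand for 6/4/3: the 6 is implied.
A third above C in this key is Eb.
A fourth above C in this key is F.
A sixth above C in this key is Ab.
Together with the bass C, this spells F minor seventh in second inversion.

C, Eb, F, Ab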